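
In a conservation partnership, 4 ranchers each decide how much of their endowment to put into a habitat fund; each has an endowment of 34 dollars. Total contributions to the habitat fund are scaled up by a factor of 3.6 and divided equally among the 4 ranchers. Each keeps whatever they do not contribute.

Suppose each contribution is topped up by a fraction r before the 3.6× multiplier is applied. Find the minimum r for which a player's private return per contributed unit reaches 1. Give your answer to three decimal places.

With matching at rate r, one contributed unit becomes (1 + r) in the habitat fund and returns 3.6 × (1 + r) / 4 to the contributor.
Setting this equal to 1: 1 + r = 4/3.6 = 1.1111.
So the minimum matching rate is r = 1.1111 − 1 = 0.111.

0.111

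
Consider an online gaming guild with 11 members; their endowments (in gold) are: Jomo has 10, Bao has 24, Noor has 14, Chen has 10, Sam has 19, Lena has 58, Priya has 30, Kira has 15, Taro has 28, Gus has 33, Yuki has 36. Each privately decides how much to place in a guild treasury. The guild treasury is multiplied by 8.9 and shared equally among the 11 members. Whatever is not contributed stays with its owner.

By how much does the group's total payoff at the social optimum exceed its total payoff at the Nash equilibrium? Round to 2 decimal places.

The private return per contributed unit is 8.9/11 = 0.8091 < 1 for every player regardless of endowment, so the Nash equilibrium is zero contribution and the group total is Σ E_j = 10 + 24 + 14 + 10 + 19 + 58 + 30 + 15 + 28 + 33 + 36 = 277.
Each contributed unit returns 8.900 to the group, so the social optimum is full contribution by everyone: group total = 8.900 × 277 = 2465.30.
Efficiency loss = (8.900 − 1) × 277 = 2188.30.

2188.30 gold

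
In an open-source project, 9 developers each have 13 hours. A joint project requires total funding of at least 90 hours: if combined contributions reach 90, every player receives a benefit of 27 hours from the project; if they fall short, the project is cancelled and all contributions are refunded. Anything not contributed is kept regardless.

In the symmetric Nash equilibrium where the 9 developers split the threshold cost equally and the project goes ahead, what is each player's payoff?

30 hours

Equal share of the threshold: 90/9 = 10.
At this profile no one gains by cutting their contribution: any cut drops the total below 90, the project is cancelled, contributions are refunded, and the deviator ends with 13, which is less than 13 − 10 + 27 = 30. Contributing more than 10 just wastes the excess. So contributing exactly 10 is a best response.
Each player's payoff: 13 − 10 + 27 = 30.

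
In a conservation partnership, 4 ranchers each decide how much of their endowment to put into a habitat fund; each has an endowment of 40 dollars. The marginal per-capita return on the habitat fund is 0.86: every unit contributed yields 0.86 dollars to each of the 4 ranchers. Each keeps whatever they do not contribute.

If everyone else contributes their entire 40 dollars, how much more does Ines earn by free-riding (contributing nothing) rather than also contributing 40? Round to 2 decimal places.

5.60 dollars

Switching from a contribution of 40 to 0 lets Ines keep an extra 40 dollars, but lowers the habitat fund by 40, which costs Ines their own share of that drop: 0.86 × 40 = 34.40.
Net gain = 40 − 34.40 = 5.60. The private return per contributed unit (0.86) is below 1, so free-riding is indeed the best response regardless of what the others do.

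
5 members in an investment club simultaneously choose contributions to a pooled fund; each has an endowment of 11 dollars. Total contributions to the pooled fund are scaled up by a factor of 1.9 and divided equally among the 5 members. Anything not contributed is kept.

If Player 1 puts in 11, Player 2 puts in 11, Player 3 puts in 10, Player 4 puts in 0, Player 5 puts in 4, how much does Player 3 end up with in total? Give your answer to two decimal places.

14.68 dollars

Total contributed: 11 + 11 + 10 + 0 + 4 = 36.
Each receives 1.9 × 36 / 5 = 13.68 from the pooled fund.
Player 3 keeps 11 − 10 = 1, so Player 3's payoff is 1 + 13.68 = 14.68.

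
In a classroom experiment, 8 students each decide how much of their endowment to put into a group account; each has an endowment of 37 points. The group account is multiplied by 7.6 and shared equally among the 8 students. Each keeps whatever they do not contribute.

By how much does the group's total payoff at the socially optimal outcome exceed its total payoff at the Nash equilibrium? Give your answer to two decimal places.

Each contributed unit returns 7.6/8 = 0.9500 to its contributor — below 1 — so contributing 0 is dominant for every player. At the Nash equilibrium everyone keeps their 37, and the group total is 8 × 37 = 296.
Each contributed unit returns 7.600 to the group as a whole (0.9500 to each of 8 players), which exceeds 1, so the social optimum is full contribution: group total = 7.600 × 296 = 2249.60.
Efficiency loss = 2249.60 − 296 = 1953.60.

1953.60 points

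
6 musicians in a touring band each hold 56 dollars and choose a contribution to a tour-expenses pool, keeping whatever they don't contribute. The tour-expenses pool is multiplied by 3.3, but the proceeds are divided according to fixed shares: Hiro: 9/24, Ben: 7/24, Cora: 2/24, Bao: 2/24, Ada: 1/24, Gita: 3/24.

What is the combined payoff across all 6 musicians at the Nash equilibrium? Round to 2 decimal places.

A player with share s gets back 3.3·s per unit contributed, so full contribution is dominant for anyone with s > 1/3.3 = 0.3030 and zero contribution is dominant for anyone below.
Only Hiro (9/24) clears that bar, contributing 56; the remaining 5 contribute 0. Total contributed: 56.
The tour-expenses pool pays out 3.3 × 56 = 184.80 in total (split across the unequal shares, but the aggregate is all that matters for the group sum).
The 5 free-riders keep 56 each, adding 280. Group total = 280 + 184.80 = 464.80.

464.80 dollars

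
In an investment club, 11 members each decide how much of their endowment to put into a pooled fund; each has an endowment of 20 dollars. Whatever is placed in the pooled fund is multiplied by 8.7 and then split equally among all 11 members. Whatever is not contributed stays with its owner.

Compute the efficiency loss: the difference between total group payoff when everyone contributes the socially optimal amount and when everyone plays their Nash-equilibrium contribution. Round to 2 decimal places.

1694.00 dollars

Each contributed unit returns 8.7/11 = 0.7909 to its contributor — below 1 — so contributing 0 is dominant for every player. At the Nash equilibrium everyone keeps their 20, and the group total is 11 × 20 = 220.
Each contributed unit returns 8.700 to the group as a whole (0.7909 to each of 11 players), which exceeds 1, so the social optimum is full contribution: group total = 8.700 × 220 = 1914.00.
Efficiency loss = 1914.00 − 220 = 1694.00.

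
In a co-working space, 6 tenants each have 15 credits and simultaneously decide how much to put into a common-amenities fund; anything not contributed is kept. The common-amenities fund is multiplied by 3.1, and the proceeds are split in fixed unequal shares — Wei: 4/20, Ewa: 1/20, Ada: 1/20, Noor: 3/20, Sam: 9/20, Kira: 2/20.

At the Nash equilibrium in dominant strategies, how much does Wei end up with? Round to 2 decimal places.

24.30 credits

A player with share s gets back 3.1·s per unit contributed, so full contribution is dominant for anyone with s > 1/3.1 = 0.3226 and zero contribution is dominant for anyone below.
Only Sam (9/20) clears that bar, contributing 15; the remaining 5 contribute 0. Total contributed: 15.
Wei keeps 15 and receives 3.1 × 15 × 4/20 = 9.30 from the common-amenities fund, for a payoff of 24.30.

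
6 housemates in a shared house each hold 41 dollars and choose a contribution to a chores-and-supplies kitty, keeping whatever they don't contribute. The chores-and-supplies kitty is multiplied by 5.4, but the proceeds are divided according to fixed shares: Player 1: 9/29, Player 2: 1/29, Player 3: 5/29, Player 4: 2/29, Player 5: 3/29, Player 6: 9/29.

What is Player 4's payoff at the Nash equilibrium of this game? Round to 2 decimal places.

For player j, contributing a unit is worthwhile iff 5.4 × (j's share) ≥ 1, i.e. iff j's share is at least 0.1852.
Player 1 and Player 6 clear that bar, contributing 41 each; the remaining 4 contribute 0. Total contributed: 82.
Player 4 keeps 41 and receives 5.4 × 82 × 2/29 = 30.54 from the chores-and-supplies kitty, for a payoff of 71.54.

71.54 dollars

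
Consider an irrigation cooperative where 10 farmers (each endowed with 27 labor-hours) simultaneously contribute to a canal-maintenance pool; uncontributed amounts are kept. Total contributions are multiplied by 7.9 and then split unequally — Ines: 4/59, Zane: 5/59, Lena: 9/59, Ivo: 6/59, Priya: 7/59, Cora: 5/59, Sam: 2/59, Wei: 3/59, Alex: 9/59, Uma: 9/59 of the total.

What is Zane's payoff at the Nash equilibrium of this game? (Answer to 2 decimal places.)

81.23 labor-hours

A player with share s gets back 7.9·s per unit contributed, so full contribution is dominant for anyone with s > 1/7.9 = 0.1266 and zero contribution is dominant for anyone below.
Lena, Alex and Uma clear that bar, contributing 27 each; the remaining 7 contribute 0. Total contributed: 81.
Zane keeps 27 and receives 7.9 × 81 × 5/59 = 54.23 from the canal-maintenance pool, for a payoff of 81.23.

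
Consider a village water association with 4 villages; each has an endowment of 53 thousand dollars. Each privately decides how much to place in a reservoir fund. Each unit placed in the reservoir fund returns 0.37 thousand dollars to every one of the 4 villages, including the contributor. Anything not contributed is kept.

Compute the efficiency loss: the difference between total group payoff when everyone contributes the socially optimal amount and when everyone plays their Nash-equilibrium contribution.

The private return per contributed unit is 0.37 < 1, so contributing 0 is dominant for every player. At the Nash equilibrium everyone keeps their 53, and the group total is 4 × 53 = 212.
Each contributed unit returns 1.480 to the group as a whole (0.37 to each of 4 players), which exceeds 1, so the social optimum is full contribution: group total = 1.480 × 212 = 313.76.
Efficiency loss = 313.76 − 212 = 101.76.

101.76 thousand dollars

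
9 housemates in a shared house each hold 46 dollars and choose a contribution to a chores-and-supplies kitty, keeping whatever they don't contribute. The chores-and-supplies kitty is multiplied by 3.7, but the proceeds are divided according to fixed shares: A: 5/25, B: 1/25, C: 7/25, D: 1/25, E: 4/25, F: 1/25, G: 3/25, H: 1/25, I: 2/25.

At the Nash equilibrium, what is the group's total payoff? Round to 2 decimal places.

A player with share s gets back 3.7·s per unit contributed, so full contribution is dominant for anyone with s > 1/3.7 = 0.2703 and zero contribution is dominant for anyone below.
The only share above 0.2703 is C's 7/25, contributing 46; the remaining 8 contribute 0. Total contributed: 46.
The chores-and-supplies kitty pays out 3.7 × 46 = 170.20 in total (split across the unequal shares, but the aggregate is all that matters for the group sum).
The 8 free-riders keep 46 each, adding 368. Group total = 368 + 170.20 = 538.20.

538.20 dollars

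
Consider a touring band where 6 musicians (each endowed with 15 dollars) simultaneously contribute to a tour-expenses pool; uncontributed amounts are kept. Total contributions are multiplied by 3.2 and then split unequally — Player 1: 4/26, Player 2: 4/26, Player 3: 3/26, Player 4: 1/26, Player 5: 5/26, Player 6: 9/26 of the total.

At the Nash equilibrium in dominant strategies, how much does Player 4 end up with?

A player with share s gets back 3.2·s per unit contributed, so full contribution is dominant for anyone with s > 1/3.2 = 0.3125 and zero contribution is dominant for anyone below.
The only share above 0.3125 is Player 6's 9/26, contributing 15; the remaining 5 contribute 0. Total contributed: 15.
Player 4 keeps 15 and receives 3.2 × 15 × 1/26 = 1.85 from the tour-expenses pool, for a payoff of 16.85.

16.85 dollars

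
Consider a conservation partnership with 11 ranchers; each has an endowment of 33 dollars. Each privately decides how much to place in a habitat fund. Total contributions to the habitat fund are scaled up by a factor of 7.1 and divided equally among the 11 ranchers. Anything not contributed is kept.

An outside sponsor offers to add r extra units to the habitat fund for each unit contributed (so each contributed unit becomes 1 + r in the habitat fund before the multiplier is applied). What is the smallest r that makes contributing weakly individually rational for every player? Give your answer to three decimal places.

0.549

With matching at rate r, one contributed unit becomes (1 + r) in the habitat fund and returns 7.1 × (1 + r) / 11 to the contributor.
Setting this equal to 1: 1 + r = 11/7.1 = 1.5493.
So the minimum matching rate is r = 1.5493 − 1 = 0.549.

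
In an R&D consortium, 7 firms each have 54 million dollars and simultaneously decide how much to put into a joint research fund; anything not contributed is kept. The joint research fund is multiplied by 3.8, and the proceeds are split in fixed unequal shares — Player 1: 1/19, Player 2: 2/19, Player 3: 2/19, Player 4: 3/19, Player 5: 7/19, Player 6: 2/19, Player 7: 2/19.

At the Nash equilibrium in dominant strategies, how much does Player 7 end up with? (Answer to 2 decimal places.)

75.60 million dollars

Player j's private return per contributed unit is 3.8 × (j's share). Contributing is weakly dominant for j when that share is at least 1/3.8 = 0.2632, and contributing 0 is dominant otherwise.
Player 5 alone (share 7/19) is above the threshold, contributing 54; the remaining 6 contribute 0. Total contributed: 54.
Player 7 keeps 54 and receives 3.8 × 54 × 2/19 = 21.60 from the joint research fund, for a payoff of 75.60.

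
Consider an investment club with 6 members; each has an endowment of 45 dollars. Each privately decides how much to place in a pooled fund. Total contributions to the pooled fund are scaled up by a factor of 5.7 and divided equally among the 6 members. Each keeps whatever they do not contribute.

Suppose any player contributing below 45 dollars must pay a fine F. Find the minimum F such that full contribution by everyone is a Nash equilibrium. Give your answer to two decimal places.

Given the others contribute fully, the best deviation is to contribute 0 (any partial contribution still incurs the fine and gives up units whose private return 0.9500 is below 1).
Deviating from 45 to 0 saves 45 dollars but forfeits the deviator's share of the drop in the pooled fund: 5.7/6 × 45 = 42.75.
So the deviation gain is 45 − 42.75 = 2.25, and the fine must be at least 2.25 dollars to wipe it out.

2.25 dollars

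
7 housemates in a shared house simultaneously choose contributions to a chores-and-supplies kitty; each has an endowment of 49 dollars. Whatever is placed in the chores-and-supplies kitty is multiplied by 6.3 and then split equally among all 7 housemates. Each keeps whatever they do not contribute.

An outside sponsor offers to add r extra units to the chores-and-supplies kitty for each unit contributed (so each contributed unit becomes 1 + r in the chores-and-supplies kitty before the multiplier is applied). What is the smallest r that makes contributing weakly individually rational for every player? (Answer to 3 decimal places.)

With matching at rate r, one contributed unit becomes (1 + r) in the chores-and-supplies kitty and returns 6.3 × (1 + r) / 7 to the contributor.
Setting this equal to 1: 1 + r = 7/6.3 = 1.1111.
So the minimum matching rate is r = 1.1111 − 1 = 0.111.

0.111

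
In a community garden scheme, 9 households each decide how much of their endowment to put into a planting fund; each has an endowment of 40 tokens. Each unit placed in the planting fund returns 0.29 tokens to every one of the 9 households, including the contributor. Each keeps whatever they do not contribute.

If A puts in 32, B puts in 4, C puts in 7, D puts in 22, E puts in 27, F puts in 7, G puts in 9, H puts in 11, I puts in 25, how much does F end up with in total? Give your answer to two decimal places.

74.76 tokens

Total contributed: 32 + 4 + 7 + 22 + 27 + 7 + 9 + 11 + 25 = 144.
Each receives 0.29 × 144 = 41.76 from the planting fund.
F keeps 40 − 7 = 33, so F's payoff is 33 + 41.76 = 74.76.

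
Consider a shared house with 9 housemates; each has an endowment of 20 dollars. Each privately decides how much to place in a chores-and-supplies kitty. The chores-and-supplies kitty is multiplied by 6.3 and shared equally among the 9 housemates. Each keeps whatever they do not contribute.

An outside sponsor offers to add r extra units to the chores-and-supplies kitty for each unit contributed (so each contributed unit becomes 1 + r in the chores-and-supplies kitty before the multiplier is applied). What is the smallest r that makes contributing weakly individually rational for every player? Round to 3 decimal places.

0.429

With matching at rate r, one contributed unit becomes (1 + r) in the chores-and-supplies kitty and returns 6.3 × (1 + r) / 9 to the contributor.
Setting this equal to 1: 1 + r = 9/6.3 = 1.4286.
So the minimum matching rate is r = 1.4286 − 1 = 0.429.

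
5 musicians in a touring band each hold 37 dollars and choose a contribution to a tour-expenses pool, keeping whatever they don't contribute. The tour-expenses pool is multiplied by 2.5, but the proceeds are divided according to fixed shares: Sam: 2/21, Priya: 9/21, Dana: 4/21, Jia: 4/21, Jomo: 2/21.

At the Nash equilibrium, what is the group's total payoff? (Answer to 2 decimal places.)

A player with share s gets back 2.5·s per unit contributed, so full contribution is dominant for anyone with s > 1/2.5 = 0.4000 and zero contribution is dominant for anyone below.
Priya alone (share 9/21) is above the threshold, contributing 37; the remaining 4 contribute 0. Total contributed: 37.
The tour-expenses pool pays out 2.5 × 37 = 92.50 in total (split across the unequal shares, but the aggregate is all that matters for the group sum).
The 4 free-riders keep 37 each, adding 148. Group total = 148 + 92.50 = 240.50.

240.50 dollars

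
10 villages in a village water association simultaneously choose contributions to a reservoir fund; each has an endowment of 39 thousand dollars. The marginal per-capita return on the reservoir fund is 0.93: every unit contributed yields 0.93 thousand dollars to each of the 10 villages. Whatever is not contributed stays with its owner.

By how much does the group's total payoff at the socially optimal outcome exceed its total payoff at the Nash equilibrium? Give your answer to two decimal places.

The private return per contributed unit is 0.93 < 1, so contributing 0 is dominant for every player. At the Nash equilibrium everyone keeps their 39, and the group total is 10 × 39 = 390.
Each contributed unit returns 9.300 to the group as a whole (0.93 to each of 10 players), which exceeds 1, so the social optimum is full contribution: group total = 9.300 × 390 = 3627.00.
Efficiency loss = 3627.00 − 390 = 3237.00.

3237.00 thousand dollars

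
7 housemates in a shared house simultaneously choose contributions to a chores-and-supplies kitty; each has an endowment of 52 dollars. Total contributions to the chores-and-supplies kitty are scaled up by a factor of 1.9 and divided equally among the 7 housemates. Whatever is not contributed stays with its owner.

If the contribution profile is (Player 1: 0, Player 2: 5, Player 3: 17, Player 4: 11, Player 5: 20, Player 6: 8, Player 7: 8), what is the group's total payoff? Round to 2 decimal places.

Total contributed: 0 + 5 + 17 + 11 + 20 + 8 + 8 = 69; total kept: 7 × 52 − 69 = 295.
The chores-and-supplies kitty pays out 1.9 × 69 = 131.10 in aggregate.
Group total = 295 + 131.10 = 426.10.

426.10 dollars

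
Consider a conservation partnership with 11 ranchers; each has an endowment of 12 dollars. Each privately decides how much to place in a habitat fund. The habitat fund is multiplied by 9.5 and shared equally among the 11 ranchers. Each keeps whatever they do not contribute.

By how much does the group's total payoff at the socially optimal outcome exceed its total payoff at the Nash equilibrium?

1122.00 dollars

Each contributed unit returns 9.5/11 = 0.8636 to its contributor — below 1 — so contributing 0 is dominant for every player. At the Nash equilibrium everyone keeps their 12, and the group total is 11 × 12 = 132.
Each contributed unit returns 9.500 to the group as a whole (0.8636 to each of 11 players), which exceeds 1, so the social optimum is full contribution: group total = 9.500 × 132 = 1254.00.
Efficiency loss = 1254.00 − 132 = 1122.00.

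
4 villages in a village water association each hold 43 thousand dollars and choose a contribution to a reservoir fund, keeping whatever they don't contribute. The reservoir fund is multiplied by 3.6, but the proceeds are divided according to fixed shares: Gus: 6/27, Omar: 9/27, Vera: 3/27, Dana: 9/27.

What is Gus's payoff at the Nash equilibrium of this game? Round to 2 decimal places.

A player with share s gets back 3.6·s per unit contributed, so full contribution is dominant for anyone with s > 1/3.6 = 0.2778 and zero contribution is dominant for anyone below.
Omar and Dana are above the threshold, contributing 43 each; the remaining 2 contribute 0. Total contributed: 86.
Gus keeps 43 and receives 3.6 × 86 × 6/27 = 68.80 from the reservoir fund, for a payoff of 111.80.

111.80 thousand dollars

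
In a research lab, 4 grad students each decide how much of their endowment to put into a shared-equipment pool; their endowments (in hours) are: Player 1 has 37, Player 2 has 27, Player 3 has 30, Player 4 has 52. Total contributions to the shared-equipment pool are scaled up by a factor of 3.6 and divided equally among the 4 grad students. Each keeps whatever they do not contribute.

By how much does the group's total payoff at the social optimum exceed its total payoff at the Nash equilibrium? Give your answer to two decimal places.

379.60 hours

The private return per contributed unit is 3.6/4 = 0.9000 < 1 for every player regardless of endowment, so the Nash equilibrium is zero contribution and the group total is Σ E_j = 37 + 27 + 30 + 52 = 146.
Each contributed unit returns 3.600 to the group, so the social optimum is full contribution by everyone: group total = 3.600 × 146 = 525.60.
Efficiency loss = (3.600 − 1) × 146 = 379.60.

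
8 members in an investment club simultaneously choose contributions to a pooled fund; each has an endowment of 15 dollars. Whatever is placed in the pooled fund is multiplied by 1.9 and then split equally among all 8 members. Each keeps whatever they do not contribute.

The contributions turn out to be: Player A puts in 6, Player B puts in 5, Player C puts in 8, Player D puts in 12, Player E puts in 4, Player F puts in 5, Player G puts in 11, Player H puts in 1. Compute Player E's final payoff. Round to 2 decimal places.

23.35 dollars

Total contributed: 6 + 5 + 8 + 12 + 4 + 5 + 11 + 1 = 52.
Each receives 1.9 × 52 / 8 = 12.35 from the pooled fund.
Player E keeps 15 − 4 = 11, so Player E's payoff is 11 + 12.35 = 23.35.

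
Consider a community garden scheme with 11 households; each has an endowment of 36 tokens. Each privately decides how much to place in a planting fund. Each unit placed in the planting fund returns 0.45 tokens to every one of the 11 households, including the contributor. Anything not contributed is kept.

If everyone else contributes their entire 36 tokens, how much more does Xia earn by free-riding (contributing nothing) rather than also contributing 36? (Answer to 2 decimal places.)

19.80 tokens

Switching from a contribution of 36 to 0 lets Xia keep an extra 36 tokens, but lowers the planting fund by 36, which costs Xia their own share of that drop: 0.45 × 36 = 16.20.
Net gain = 36 − 16.20 = 19.80. The private return per contributed unit (0.45) is below 1, so free-riding is indeed the best response regardless of what the others do.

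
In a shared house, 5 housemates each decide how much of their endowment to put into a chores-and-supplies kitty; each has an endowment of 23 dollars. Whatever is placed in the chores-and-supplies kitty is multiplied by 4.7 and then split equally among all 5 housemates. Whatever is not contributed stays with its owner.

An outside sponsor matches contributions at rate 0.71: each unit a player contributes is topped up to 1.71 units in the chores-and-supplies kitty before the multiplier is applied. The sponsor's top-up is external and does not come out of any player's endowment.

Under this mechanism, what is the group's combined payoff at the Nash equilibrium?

Under the mechanism each unit contributed yields 4.7 × 1.71 / 5 = 1.6074 back to its contributor per unit of net cost, which exceeds 1, making full contribution the dominant choice for everyone.
So the Nash equilibrium is full contribution by all 5; the group earns 4.7 × 1.71 × 115 = 924.26.

924.26 dollars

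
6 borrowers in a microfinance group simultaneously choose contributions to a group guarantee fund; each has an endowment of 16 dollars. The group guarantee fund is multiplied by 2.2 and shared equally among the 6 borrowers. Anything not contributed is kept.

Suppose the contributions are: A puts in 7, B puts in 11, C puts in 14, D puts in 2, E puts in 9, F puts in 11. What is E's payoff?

26.80 dollars

Total contributed: 7 + 11 + 14 + 2 + 9 + 11 = 54.
Each receives 2.2 × 54 / 6 = 19.80 from the group guarantee fund.
E keeps 16 − 9 = 7, so E's payoff is 7 + 19.80 = 26.80.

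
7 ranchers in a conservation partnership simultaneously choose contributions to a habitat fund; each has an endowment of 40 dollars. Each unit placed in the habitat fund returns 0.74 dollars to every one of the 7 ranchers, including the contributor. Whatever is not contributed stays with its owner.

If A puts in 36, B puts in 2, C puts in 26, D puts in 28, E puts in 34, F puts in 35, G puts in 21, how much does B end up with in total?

Total contributed: 36 + 2 + 26 + 28 + 34 + 35 + 21 = 182.
Each receives 0.74 × 182 = 134.68 from the habitat fund.
B keeps 40 − 2 = 38, so B's payoff is 38 + 134.68 = 172.68.

172.68 dollars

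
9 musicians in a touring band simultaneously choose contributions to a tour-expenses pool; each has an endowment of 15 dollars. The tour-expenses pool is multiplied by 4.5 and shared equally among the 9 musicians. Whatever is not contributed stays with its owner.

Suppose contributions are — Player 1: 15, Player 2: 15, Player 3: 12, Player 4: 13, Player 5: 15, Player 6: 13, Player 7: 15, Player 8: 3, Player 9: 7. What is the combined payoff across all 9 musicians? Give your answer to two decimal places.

Total contributed: 15 + 15 + 12 + 13 + 15 + 13 + 15 + 3 + 7 = 108; total kept: 9 × 15 − 108 = 27.
The tour-expenses pool pays out 4.5 × 108 = 486.00 in aggregate.
Group total = 27 + 486.00 = 513.00.

513.00 dollars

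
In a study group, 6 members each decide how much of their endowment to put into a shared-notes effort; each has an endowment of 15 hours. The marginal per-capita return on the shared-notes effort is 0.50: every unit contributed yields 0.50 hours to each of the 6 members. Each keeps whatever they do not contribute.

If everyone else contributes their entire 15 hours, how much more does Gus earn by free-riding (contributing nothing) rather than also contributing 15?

Switching from a contribution of 15 to 0 lets Gus keep an extra 15 hours, but lowers the shared-notes effort by 15, which costs Gus their own share of that drop: 0.50 × 15 = 7.50.
Net gain = 15 − 7.50 = 7.50. The private return per contributed unit (0.50) is below 1, so free-riding is indeed the best response regardless of what the others do.

7.50 hours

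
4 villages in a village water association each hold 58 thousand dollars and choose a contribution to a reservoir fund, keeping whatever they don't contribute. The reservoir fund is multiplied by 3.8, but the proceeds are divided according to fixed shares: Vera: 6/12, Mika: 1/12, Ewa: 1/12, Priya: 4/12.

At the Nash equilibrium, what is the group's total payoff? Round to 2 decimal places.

556.80 thousand dollars

Each unit j contributes comes back to j as 3.8 × (j's share), so j prefers to contribute only if that share exceeds 1/3.8 = 0.2632; otherwise keeping the unit dominates.
Vera and Priya clear that bar, contributing 58 each; the remaining 2 contribute 0. Total contributed: 116.
The reservoir fund pays out 3.8 × 116 = 440.80 in total (split across the unequal shares, but the aggregate is all that matters for the group sum).
The 2 free-riders keep 58 each, adding 116. Group total = 116 + 440.80 = 556.80.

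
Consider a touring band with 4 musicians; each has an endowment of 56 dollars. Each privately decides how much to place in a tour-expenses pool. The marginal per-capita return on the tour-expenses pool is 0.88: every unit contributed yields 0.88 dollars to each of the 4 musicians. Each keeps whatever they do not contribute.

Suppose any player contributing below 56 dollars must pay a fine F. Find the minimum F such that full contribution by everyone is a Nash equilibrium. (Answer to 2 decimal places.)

6.72 dollars

Given the others contribute fully, the best deviation is to contribute 0 (any partial contribution still incurs the fine and gives up units whose private return 0.88 is below 1).
Deviating from 56 to 0 saves 56 dollars but forfeits the deviator's share of the drop in the tour-expenses pool: 0.88 × 56 = 49.28.
So the deviation gain is 56 − 49.28 = 6.72, and the fine must be at least 6.72 dollars to wipe it out.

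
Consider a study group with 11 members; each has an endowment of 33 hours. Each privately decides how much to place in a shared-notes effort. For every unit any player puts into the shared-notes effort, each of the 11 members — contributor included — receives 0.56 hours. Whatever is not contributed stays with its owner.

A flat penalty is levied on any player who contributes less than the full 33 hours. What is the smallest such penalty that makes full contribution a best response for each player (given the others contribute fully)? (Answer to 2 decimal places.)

14.52 hours

Given the others contribute fully, the best deviation is to contribute 0 (any partial contribution still incurs the fine and gives up units whose private return 0.56 is below 1).
Deviating from 33 to 0 saves 33 hours but forfeits the deviator's share of the drop in the shared-notes effort: 0.56 × 33 = 18.48.
So the deviation gain is 33 − 18.48 = 14.52, and the fine must be at least 14.52 hours to wipe it out.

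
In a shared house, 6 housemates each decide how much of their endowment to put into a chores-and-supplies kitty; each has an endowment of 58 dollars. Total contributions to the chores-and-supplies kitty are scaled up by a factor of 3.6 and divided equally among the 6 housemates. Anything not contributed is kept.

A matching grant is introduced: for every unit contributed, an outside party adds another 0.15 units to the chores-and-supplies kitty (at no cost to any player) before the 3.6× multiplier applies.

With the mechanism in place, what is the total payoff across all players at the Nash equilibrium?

348.00 dollars

Even with the mechanism, each unit contributed returns only 3.6 × 1.15 / 6 = 0.6900 per unit of net cost, so contributing nothing is still dominant.
At the Nash equilibrium no one contributes; group total payoff = 6 × 58 = 348.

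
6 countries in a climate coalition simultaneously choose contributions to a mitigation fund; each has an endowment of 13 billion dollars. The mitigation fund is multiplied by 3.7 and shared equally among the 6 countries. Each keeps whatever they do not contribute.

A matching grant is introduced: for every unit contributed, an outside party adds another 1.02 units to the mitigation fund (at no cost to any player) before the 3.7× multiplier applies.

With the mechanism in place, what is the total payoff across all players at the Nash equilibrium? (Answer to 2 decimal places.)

582.97 billion dollars

With the mechanism, a contributed unit returns 3.7 × 2.02 / 6 = 1.2457 per unit of net cost to the contributor — now above 1 — so contributing fully is weakly dominant for every player.
So the Nash equilibrium is full contribution by all 6; the group earns 3.7 × 2.02 × 78 = 582.97.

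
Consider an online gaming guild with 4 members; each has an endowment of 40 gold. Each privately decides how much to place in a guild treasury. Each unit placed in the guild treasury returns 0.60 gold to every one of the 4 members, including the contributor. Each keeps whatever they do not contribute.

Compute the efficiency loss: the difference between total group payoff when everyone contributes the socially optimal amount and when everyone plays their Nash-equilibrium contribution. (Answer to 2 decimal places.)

The private return per contributed unit is 0.60 < 1, so contributing 0 is dominant for every player. At the Nash equilibrium everyone keeps their 40, and the group total is 4 × 40 = 160.
Each contributed unit returns 2.400 to the group as a whole (0.60 to each of 4 players), which exceeds 1, so the social optimum is full contribution: group total = 2.400 × 160 = 384.00.
Efficiency loss = 384.00 − 160 = 224.00.

224.00 gold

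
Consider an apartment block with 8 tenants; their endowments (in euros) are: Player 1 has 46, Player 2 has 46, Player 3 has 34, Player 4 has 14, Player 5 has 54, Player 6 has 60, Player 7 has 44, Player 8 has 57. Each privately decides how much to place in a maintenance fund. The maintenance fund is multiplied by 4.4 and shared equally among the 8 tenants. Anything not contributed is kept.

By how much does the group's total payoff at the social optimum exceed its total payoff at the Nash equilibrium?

1207.00 euros

The private return per contributed unit is 4.4/8 = 0.5500 < 1 for every player regardless of endowment, so the Nash equilibrium is zero contribution and the group total is Σ E_j = 46 + 46 + 34 + 14 + 54 + 60 + 44 + 57 = 355.
Each contributed unit returns 4.400 to the group, so the social optimum is full contribution by everyone: group total = 4.400 × 355 = 1562.00.
Efficiency loss = (4.400 − 1) × 355 = 1207.00.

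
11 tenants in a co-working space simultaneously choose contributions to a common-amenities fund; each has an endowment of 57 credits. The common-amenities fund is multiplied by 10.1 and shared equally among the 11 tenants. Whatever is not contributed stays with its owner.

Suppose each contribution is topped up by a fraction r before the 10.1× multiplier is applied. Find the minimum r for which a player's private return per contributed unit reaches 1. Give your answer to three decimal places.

0.089

With matching at rate r, one contributed unit becomes (1 + r) in the common-amenities fund and returns 10.1 × (1 + r) / 11 to the contributor.
Setting this equal to 1: 1 + r = 11/10.1 = 1.0891.
So the minimum matching rate is r = 1.0891 − 1 = 0.089.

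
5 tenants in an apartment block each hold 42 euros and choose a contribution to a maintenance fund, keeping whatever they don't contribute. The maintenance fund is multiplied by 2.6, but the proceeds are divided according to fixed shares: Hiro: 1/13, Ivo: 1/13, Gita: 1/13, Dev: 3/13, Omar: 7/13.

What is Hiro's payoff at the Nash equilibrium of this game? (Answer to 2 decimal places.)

50.40 euros

A player with share s gets back 2.6·s per unit contributed, so full contribution is dominant for anyone with s > 1/2.6 = 0.3846 and zero contribution is dominant for anyone below.
Omar alone (share 7/13) is above the threshold, contributing 42; the remaining 4 contribute 0. Total contributed: 42.
Hiro keeps 42 and receives 2.6 × 42 × 1/13 = 8.40 from the maintenance fund, for a payoff of 50.40.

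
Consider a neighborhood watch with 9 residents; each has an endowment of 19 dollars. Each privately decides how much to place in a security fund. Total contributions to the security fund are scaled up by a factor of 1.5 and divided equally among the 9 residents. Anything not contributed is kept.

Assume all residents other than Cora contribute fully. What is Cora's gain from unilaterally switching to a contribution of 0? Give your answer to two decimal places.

Switching from a contribution of 19 to 0 lets Cora keep an extra 19 dollars, but lowers the security fund by 19, which costs Cora their own share of that drop: 1.5/9 × 19 = 3.17.
Net gain = 19 − 3.17 = 15.83. The private return per contributed unit (0.1667) is below 1, so free-riding is indeed the best response regardless of what the others do.

15.83 dollars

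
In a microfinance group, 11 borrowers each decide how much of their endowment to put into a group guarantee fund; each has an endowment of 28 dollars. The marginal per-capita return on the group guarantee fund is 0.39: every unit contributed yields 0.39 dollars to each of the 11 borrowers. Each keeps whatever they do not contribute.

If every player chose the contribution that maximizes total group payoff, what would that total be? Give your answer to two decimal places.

1321.32 dollars

Each contributed unit returns 4.290 to the group as a whole (0.39 to each of 11 players), which exceeds 1, so the social optimum is full contribution: group total = 4.290 × 308 = 1321.32.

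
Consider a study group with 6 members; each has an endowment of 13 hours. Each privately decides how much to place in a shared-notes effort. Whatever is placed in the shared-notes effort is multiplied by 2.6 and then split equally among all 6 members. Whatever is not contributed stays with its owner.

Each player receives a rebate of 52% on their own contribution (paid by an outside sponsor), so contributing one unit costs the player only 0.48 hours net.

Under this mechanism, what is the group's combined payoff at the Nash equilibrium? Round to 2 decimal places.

Even with the mechanism, each unit contributed returns only (2.6/6) / 0.48 = 0.9028 per unit of net cost, so contributing nothing is still dominant.
At the Nash equilibrium no one contributes; group total payoff = 6 × 13 = 78.

78.00 hours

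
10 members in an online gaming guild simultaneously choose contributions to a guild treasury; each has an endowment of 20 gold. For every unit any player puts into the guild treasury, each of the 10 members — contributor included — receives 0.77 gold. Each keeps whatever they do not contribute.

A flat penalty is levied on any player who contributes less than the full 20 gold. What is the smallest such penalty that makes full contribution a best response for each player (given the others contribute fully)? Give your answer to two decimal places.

Given the others contribute fully, the best deviation is to contribute 0 (any partial contribution still incurs the fine and gives up units whose private return 0.77 is below 1).
Deviating from 20 to 0 saves 20 gold but forfeits the deviator's share of the drop in the guild treasury: 0.77 × 20 = 15.40.
So the deviation gain is 20 − 15.40 = 4.60, and the fine must be at least 4.60 gold to wipe it out.

4.60 gold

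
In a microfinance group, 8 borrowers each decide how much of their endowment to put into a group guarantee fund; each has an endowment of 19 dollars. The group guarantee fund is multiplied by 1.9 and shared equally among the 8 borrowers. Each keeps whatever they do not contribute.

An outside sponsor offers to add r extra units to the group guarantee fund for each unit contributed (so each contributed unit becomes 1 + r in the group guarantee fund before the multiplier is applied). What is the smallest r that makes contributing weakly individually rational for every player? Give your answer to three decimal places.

3.211

With matching at rate r, one contributed unit becomes (1 + r) in the group guarantee fund and returns 1.9 × (1 + r) / 8 to the contributor.
Setting this equal to 1: 1 + r = 8/1.9 = 4.2105.
So the minimum matching rate is r = 4.2105 − 1 = 3.211.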